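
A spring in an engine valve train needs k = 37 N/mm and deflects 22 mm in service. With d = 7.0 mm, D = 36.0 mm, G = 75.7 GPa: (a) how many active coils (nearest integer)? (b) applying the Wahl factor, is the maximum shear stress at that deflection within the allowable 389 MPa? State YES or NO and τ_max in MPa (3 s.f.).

N_a = Gd⁴/(8D³k) = (75.7×10³)(7.0⁴)/(8·36.0³·37) = 13.16 → N_a = 13
Actual rate k = Gd⁴/(8D³·13) = 37.458 N/mm
Working load F = kδ = 37.458·22 = 824.08 N
C = 36.0/7.0 = 5.1429; K_W = (4C−1)/(4C−4)+0.615/C = 1.3006
τ_max = K_W·8FD/(πd³) = 1.3006·220.25 = 286.46 MPa
τ_max ≤ 389 MPa → acceptable

(a) 13 coils; (b) YES, τ_max = 286 MPa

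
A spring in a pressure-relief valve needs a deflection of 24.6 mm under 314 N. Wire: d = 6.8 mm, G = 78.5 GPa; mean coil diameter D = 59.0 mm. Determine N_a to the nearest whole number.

Required rate k = F/δ = 314/24.6 = 12.764 N/mm
N_a = Gd⁴/(8D³k) = (78.5×10³ × 6.8⁴)/(8 × 59.0³ × 12.764)
    = 1.67844e+08 / 2.0972e+07 = 8.003 → 8 coils

8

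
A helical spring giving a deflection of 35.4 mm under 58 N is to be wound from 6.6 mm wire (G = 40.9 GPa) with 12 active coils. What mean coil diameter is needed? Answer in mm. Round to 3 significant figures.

79.0 mm

Required rate k = F/δ = 58/35.4 = 1.6384 N/mm
D = (Gd⁴/(8N_a·k))^(1/3) = (40.9×10³·6.6⁴/(8·12·1.6384))^(1/3)
  = (493404)^(1/3) = 79.0195 mm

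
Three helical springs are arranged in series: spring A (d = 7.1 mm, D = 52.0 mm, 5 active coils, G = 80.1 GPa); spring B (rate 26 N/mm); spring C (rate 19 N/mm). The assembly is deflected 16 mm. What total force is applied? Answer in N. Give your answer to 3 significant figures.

k_A = Gd⁴/(8D³N_a) = (80.1×10³)(7.1⁴)/(8·52.0³·5) = 36.191 N/mm
Series: 1/k_eq = 1/36.191 + 1/26 + 1/19 = 0.11872; k_eq = 8.4229 N/mm
F = k_eq·δ = 8.4229·16 = 134.77 N

135 N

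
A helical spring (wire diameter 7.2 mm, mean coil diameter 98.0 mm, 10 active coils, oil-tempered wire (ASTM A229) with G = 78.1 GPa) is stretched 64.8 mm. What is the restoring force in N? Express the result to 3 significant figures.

181 N

k = Gd⁴/(8D³N_a) = (78.1×10³)(7.2⁴)/(8·98.0³·10) = 2.7875 N/mm
F = k·δ = 2.7875 × 64.8 = 180.63 N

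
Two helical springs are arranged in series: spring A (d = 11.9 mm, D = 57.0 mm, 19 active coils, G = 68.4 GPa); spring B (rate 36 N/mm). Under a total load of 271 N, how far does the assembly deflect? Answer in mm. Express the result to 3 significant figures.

13.1 mm

k_A = Gd⁴/(8D³N_a) = (68.4×10³)(11.9⁴)/(8·57.0³·19) = 48.728 N/mm
Series: 1/k_eq = 1/48.728 + 1/36 = 0.0483; k_eq = 20.704 N/mm
δ = F/k_eq = 271/20.704 = 13.089 mm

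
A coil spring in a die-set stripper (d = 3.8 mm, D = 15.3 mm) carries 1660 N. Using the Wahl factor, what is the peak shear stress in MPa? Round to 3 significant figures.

1650 MPa

Spring index C = D/d = 15.3/3.8 = 4.0263
K_W = (4C−1)/(4C−4) + 0.615/C = 15.105/12.105 + 0.1527 = 1.4006
τ₀ = 8FD/(πd³) = 8·1660·15.3/(π·3.8³) = 203184/172.39 = 1178.7 MPa
τ_max = K·τ₀ = 1.4006 × 1178.7 = 1650.8 MPa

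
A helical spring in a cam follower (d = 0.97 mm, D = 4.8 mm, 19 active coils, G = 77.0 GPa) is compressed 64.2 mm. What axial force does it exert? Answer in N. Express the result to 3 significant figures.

k = Gd⁴/(8D³N_a) = (77.0×10³)(0.97⁴)/(8·4.8³·19) = 4.0552 N/mm
F = k·δ = 4.0552 × 64.2 = 260.34 N

260 N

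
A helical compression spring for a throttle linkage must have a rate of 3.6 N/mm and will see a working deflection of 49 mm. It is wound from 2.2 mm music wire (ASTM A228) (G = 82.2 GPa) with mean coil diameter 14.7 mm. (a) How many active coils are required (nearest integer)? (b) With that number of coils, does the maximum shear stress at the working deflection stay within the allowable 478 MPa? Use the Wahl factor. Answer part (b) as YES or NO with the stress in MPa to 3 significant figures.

(a) 21 coils; (b) NO, τ_max = 761 MPa

N_a = Gd⁴/(8D³k) = (82.2×10³)(2.2⁴)/(8·14.7³·3.6) = 21.05 → N_a = 21
Actual rate k = Gd⁴/(8D³·21) = 3.6083 N/mm
Working load F = kδ = 3.6083·49 = 176.81 N
C = 14.7/2.2 = 6.6818; K_W = (4C−1)/(4C−4)+0.615/C = 1.2240
τ_max = K_W·8FD/(πd³) = 1.2240·621.57 = 760.82 MPa
τ_max > 478 MPa → exceeds allowable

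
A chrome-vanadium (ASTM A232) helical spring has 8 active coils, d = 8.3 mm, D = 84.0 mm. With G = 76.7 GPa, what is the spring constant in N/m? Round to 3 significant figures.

k = Gd⁴/(8D³N_a) = (76.7×10³ × 8.3⁴) / (8 × 84.0³ × 8)
  = 3.64005e+08 / 3.79331e+07 = 9.596 N/mm = 9596 N/m

9600 N/m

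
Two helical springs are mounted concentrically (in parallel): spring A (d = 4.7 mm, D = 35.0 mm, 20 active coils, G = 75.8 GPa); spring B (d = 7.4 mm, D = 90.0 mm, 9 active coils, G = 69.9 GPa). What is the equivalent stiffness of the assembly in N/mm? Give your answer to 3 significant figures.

k_A = Gd⁴/(8D³N_a) = (75.8×10³)(4.7⁴)/(8·35.0³·20) = 5.3918 N/mm
k_B = Gd⁴/(8D³N_a) = (69.9×10³)(7.4⁴)/(8·90.0³·9) = 3.9934 N/mm
Parallel: k_eq = 5.3918 + 3.9934 = 9.3852 N/mm

9.39 N/mm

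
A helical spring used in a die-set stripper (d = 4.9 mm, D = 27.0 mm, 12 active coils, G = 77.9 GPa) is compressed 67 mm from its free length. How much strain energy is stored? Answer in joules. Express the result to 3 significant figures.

53.3 J

k = Gd⁴/(8D³N_a) = (77.9×10³)(4.9⁴)/(8·27.0³·12) = 23.766 N/mm
U = ½kδ² = 0.5 × 23.766 × 67² = 53343 N·mm = 53.343 J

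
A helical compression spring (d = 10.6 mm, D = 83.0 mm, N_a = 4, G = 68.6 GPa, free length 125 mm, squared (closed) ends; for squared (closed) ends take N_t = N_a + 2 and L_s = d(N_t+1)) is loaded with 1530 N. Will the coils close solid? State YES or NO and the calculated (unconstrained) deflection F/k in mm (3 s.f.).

NO, δ = 32.3 mm

k = Gd⁴/(8D³N_a) = (68.6×10³)(10.6⁴)/(8·83.0³·4) = 47.333 N/mm
N_t = 6; L_s = 10.6·7 = 74.2 mm; δ_solid = L₀ − L_s = 125 − 74.2 = 50.8 mm
δ = F/k = 1530/47.333 = 32.324 mm
δ < δ_solid → spring does not go solid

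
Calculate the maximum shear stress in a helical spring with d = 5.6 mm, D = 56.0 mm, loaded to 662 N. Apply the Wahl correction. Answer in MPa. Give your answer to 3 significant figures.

615 MPa

Spring index C = D/d = 56.0/5.6 = 10.0000
K_W = (4C−1)/(4C−4) + 0.615/C = 39.000/36.000 + 0.0615 = 1.1448
τ₀ = 8FD/(πd³) = 8·662·56.0/(π·5.6³) = 296576/551.71 = 537.55 MPa
τ_max = K·τ₀ = 1.1448 × 537.55 = 615.41 MPa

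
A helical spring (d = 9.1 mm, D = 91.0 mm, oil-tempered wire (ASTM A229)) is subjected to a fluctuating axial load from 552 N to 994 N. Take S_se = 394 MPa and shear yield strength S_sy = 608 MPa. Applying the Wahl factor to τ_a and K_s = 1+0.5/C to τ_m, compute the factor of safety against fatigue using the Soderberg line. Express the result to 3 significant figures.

C = D/d = 91.0/9.1 = 10.0000; K_W = (4C−1)/(4C−4)+0.615/C = 1.1448; K_s = 1+0.5/C = 1.0500
F_a = (F_max−F_min)/2 = 221 N; F_m = (F_max+F_min)/2 = 773 N
τ_a = K_W·8F_aD/(πd³) = 1.1448 × 67.959 = 77.802 MPa
τ_m = K_s·8F_mD/(πd³) = 1.0500 × 237.7 = 249.59 MPa
Soderberg: 1/n_f = τ_a/S_se + τ_m/S_sy = 77.802/394 + 249.59/608 = 0.19747 + 0.41051 = 0.60798
n_f = 1/0.60798 = 1.645

1.64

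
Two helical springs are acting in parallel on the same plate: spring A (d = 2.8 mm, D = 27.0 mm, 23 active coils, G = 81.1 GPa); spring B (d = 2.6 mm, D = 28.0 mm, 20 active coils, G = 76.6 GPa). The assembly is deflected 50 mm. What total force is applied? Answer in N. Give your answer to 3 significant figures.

k_A = Gd⁴/(8D³N_a) = (81.1×10³)(2.8⁴)/(8·27.0³·23) = 1.3764 N/mm
k_B = Gd⁴/(8D³N_a) = (76.6×10³)(2.6⁴)/(8·28.0³·20) = 0.99662 N/mm
Parallel: k_eq = 1.3764 + 0.99662 = 2.373 N/mm
F = k_eq·δ = 2.373·50 = 118.65 N

119 N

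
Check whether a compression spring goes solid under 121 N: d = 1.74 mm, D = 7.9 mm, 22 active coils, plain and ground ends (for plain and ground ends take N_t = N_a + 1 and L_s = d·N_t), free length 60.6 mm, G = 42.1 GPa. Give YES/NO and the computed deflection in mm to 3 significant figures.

YES, δ = 27.2 mm

k = Gd⁴/(8D³N_a) = (42.1×10³)(1.74⁴)/(8·7.9³·22) = 4.4472 N/mm
N_t = 23; L_s = 1.74·23 = 40.02 mm; δ_solid = L₀ − L_s = 60.6 − 40.02 = 20.58 mm
δ = F/k = 121/4.4472 = 27.208 mm
δ ≥ δ_solid → spring goes solid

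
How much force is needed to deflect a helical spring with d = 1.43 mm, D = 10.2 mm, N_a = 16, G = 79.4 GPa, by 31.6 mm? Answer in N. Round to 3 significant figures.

k = Gd⁴/(8D³N_a) = (79.4×10³)(1.43⁴)/(8·10.2³·16) = 2.4443 N/mm
F = k·δ = 2.4443 × 31.6 = 77.24 N

77.2 N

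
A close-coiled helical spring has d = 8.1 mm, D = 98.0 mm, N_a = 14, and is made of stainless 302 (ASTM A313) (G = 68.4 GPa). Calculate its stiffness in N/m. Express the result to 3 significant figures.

2790 N/m

k = Gd⁴/(8D³N_a) = (68.4×10³ × 8.1⁴) / (8 × 98.0³ × 14)
  = 2.9444e+08 / 1.05414e+08 = 2.7932 N/mm = 2793.2 N/m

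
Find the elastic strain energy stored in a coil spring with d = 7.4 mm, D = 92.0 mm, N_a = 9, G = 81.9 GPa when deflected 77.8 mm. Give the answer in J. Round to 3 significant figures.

k = Gd⁴/(8D³N_a) = (81.9×10³)(7.4⁴)/(8·92.0³·9) = 4.3804 N/mm
U = ½kδ² = 0.5 × 4.3804 × 77.8² = 13257 N·mm = 13.257 J

13.3 J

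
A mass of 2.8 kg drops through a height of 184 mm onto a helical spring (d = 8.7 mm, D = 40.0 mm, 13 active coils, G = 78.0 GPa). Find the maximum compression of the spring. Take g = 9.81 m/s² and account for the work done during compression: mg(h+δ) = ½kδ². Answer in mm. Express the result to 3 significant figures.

12.7 mm

k = Gd⁴/(8D³N_a) = (78.0×10³)(8.7⁴)/(8·40.0³·13) = 67.136 N/mm
W = mg = 2.8 × 9.81 = 27.468 N
½kδ² − Wδ − Wh = 0 → δ = (W + √(W² + 2kWh))/k
δ = (27.468 + √(754.49 + 678630))/67.136 = (27.468 + 824.25)/67.136 = 12.686 mm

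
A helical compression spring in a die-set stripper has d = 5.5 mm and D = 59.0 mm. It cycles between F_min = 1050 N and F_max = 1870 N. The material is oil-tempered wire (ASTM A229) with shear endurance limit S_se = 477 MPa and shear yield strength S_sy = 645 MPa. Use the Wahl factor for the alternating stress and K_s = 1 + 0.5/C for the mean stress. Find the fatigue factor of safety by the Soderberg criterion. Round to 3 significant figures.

C = D/d = 59.0/5.5 = 10.7273; K_W = (4C−1)/(4C−4)+0.615/C = 1.1344; K_s = 1+0.5/C = 1.0466
F_a = (F_max−F_min)/2 = 410 N; F_m = (F_max+F_min)/2 = 1460 N
τ_a = K_W·8F_aD/(πd³) = 1.1344 × 370.24 = 420.02 MPa
τ_m = K_s·8F_mD/(πd³) = 1.0466 × 1318.4 = 1379.9 MPa
Soderberg: 1/n_f = τ_a/S_se + τ_m/S_sy = 420.02/477 + 1379.9/645 = 0.88054 + 2.13935 = 3.0199
n_f = 1/3.0199 = 0.3311

0.331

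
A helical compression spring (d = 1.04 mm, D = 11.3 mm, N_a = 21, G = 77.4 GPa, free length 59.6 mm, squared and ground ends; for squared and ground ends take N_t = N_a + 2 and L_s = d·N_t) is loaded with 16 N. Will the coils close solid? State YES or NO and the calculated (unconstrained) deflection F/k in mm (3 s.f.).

YES, δ = 42.8 mm

k = Gd⁴/(8D³N_a) = (77.4×10³)(1.04⁴)/(8·11.3³·21) = 0.37353 N/mm
N_t = 23; L_s = 1.04·23 = 23.92 mm; δ_solid = L₀ − L_s = 59.6 − 23.92 = 35.68 mm
δ = F/k = 16/0.37353 = 42.834 mm
δ ≥ δ_solid → spring goes solid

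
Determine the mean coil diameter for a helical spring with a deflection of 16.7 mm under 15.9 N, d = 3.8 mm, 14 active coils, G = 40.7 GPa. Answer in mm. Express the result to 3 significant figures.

43.0 mm

Required rate k = F/δ = 15.9/16.7 = 0.9521 N/mm
D = (Gd⁴/(8N_a·k))^(1/3) = (40.7×10³·3.8⁴/(8·14·0.9521))^(1/3)
  = (79584.8)^(1/3) = 43.0140 mm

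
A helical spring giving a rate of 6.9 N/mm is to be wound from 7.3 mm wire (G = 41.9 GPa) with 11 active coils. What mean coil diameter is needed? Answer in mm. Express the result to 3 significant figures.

D = (Gd⁴/(8N_a·k))^(1/3) = (41.9×10³·7.3⁴/(8·11·6.9))^(1/3)
  = (195963)^(1/3) = 58.0842 mm

58.1 mm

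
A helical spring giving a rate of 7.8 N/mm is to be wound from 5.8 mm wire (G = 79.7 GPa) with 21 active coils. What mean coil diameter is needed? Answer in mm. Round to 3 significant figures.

D = (Gd⁴/(8N_a·k))^(1/3) = (79.7×10³·5.8⁴/(8·21·7.8))^(1/3)
  = (68828.2)^(1/3) = 40.9816 mm

41.0 mm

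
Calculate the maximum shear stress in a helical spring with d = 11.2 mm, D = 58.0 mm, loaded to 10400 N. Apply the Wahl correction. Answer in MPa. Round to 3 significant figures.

1420 MPa

Spring index C = D/d = 58.0/11.2 = 5.1786
K_W = (4C−1)/(4C−4) + 0.615/C = 19.714/16.714 + 0.1188 = 1.2982
τ₀ = 8FD/(πd³) = 8·10400·58.0/(π·11.2³) = 4.8256e+06/4413.7 = 1093.3 MPa
τ_max = K·τ₀ = 1.2982 × 1093.3 = 1419.4 MPa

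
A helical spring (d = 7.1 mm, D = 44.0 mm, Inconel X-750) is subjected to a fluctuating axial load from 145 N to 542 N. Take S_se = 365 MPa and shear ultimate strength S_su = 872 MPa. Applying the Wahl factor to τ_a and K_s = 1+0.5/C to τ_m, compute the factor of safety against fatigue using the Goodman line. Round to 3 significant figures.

2.90

C = D/d = 44.0/7.1 = 6.1972; K_W = (4C−1)/(4C−4)+0.615/C = 1.2435; K_s = 1+0.5/C = 1.0807
F_a = (F_max−F_min)/2 = 198.5 N; F_m = (F_max+F_min)/2 = 343.5 N
τ_a = K_W·8F_aD/(πd³) = 1.2435 × 62.141 = 77.275 MPa
τ_m = K_s·8F_mD/(πd³) = 1.0807 × 107.53 = 116.21 MPa
Goodman: 1/n_f = τ_a/S_se + τ_m/S_su = 77.275/365 + 116.21/872 = 0.21171 + 0.13327 = 0.34498
n_f = 1/0.34498 = 2.899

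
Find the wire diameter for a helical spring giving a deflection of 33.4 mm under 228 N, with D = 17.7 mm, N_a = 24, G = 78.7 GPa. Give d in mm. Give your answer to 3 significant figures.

Required rate k = F/δ = 228/33.4 = 6.8263 N/mm
d = (8D³N_a·k / G)^(1/4) = (8·17.7³·24·6.8263 / (78.7×10³))^0.25
  = (92.35)^0.25 = 3.1000 mm

3.10 mm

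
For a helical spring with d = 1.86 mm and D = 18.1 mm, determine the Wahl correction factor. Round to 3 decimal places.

1.149

C = D/d = 18.1/1.86 = 9.7312
K_W = (4C−1)/(4C−4) + 0.615/C = 37.925/34.925 + 0.0632 = 1.1491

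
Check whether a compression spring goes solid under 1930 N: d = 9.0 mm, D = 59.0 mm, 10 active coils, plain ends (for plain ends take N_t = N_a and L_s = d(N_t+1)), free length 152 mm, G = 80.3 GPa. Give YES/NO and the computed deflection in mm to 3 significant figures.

k = Gd⁴/(8D³N_a) = (80.3×10³)(9.0⁴)/(8·59.0³·10) = 32.066 N/mm
N_t = 10; L_s = 9.0·11 = 99 mm; δ_solid = L₀ − L_s = 152 − 99 = 53 mm
δ = F/k = 1930/32.066 = 60.189 mm
δ ≥ δ_solid → spring goes solid

YES, δ = 60.2 mm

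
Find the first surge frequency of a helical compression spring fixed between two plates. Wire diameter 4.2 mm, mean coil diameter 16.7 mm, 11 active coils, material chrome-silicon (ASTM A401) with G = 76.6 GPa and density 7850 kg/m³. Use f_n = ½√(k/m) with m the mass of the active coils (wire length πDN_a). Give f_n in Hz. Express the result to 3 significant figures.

481 Hz

k = Gd⁴/(8D³N_a) = (76.6×10³)(4.2⁴)/(8·16.7³·11) = 58.156 N/mm = 58156 N/m
Wire length L = πDN_a = π·16.7·11 = 577.11 mm
m = ρ·(πd²/4)·L = 7850 × 13.854×10⁻⁶ m² × 0.57711 m = 0.062765 kg
f_n = ½√(k/m) = 0.5·√(58156/0.062765) = 0.5·√(9.2657e+05) = 481.29 Hz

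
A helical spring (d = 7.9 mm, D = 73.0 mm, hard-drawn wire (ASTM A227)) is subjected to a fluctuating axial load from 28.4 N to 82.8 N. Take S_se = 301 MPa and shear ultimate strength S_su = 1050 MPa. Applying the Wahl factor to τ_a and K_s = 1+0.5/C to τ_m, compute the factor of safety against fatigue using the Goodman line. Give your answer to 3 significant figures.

16.5

C = D/d = 73.0/7.9 = 9.2405; K_W = (4C−1)/(4C−4)+0.615/C = 1.1576; K_s = 1+0.5/C = 1.0541
F_a = (F_max−F_min)/2 = 27.2 N; F_m = (F_max+F_min)/2 = 55.6 N
τ_a = K_W·8F_aD/(πd³) = 1.1576 × 10.255 = 11.871 MPa
τ_m = K_s·8F_mD/(πd³) = 1.0541 × 20.963 = 22.097 MPa
Goodman: 1/n_f = τ_a/S_se + τ_m/S_su = 11.871/301 + 22.097/1050 = 0.03944 + 0.02105 = 0.060485
n_f = 1/0.060485 = 16.53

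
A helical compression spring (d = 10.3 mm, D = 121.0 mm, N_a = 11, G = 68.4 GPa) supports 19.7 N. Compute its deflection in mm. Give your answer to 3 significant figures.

3.99 mm

k = Gd⁴/(8D³N_a) = (68.4×10³)(10.3⁴)/(8·121.0³·11) = 4.9382 N/mm
δ = F/k = 19.7 / 4.9382 = 3.9893 mm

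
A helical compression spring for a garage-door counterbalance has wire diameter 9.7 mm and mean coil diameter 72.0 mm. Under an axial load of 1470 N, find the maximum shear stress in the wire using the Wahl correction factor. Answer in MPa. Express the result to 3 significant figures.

354 MPa

Spring index C = D/d = 72.0/9.7 = 7.4227
K_W = (4C−1)/(4C−4) + 0.615/C = 28.691/25.691 + 0.0829 = 1.1996
τ₀ = 8FD/(πd³) = 8·1470·72.0/(π·9.7³) = 846720/2867.2 = 295.31 MPa
τ_max = K·τ₀ = 1.1996 × 295.31 = 354.26 MPa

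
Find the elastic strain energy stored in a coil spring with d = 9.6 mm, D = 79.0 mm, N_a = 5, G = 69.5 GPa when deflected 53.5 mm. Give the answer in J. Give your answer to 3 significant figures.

k = Gd⁴/(8D³N_a) = (69.5×10³)(9.6⁴)/(8·79.0³·5) = 29.931 N/mm
U = ½kδ² = 0.5 × 29.931 × 53.5² = 42836 N·mm = 42.836 J

42.8 J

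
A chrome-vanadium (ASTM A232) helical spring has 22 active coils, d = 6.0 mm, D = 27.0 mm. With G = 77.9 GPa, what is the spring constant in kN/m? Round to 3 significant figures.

k = Gd⁴/(8D³N_a) = (77.9×10³ × 6.0⁴) / (8 × 27.0³ × 22)
  = 1.00958e+08 / 3.46421e+06 = 29.143 N/mm

29.1 kN/m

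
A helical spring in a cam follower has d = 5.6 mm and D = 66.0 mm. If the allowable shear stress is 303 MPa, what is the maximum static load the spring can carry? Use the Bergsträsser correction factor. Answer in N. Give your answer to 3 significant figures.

C = D/d = 66.0/5.6 = 11.7857
K_B = (4C+2)/(4C−3) = 49.143/44.143 = 1.1133
τ_max = K·8FD/(πd³) → F_max = τ_allow·πd³/(8DK)
F_max = 303·π·5.6³/(8·66.0·1.1133) = 1.6717e+05/587.81 = 284.4 N

284 N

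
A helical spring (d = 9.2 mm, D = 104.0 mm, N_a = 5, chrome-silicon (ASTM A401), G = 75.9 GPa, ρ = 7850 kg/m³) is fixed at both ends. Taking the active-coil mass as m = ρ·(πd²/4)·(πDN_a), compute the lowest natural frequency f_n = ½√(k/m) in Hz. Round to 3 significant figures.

59.5 Hz

k = Gd⁴/(8D³N_a) = (75.9×10³)(9.2⁴)/(8·104.0³·5) = 12.085 N/mm = 12085 N/m
Wire length L = πDN_a = π·104.0·5 = 1633.6 mm
m = ρ·(πd²/4)·L = 7850 × 66.476×10⁻⁶ m² × 1.6336 m = 0.85249 kg
f_n = ½√(k/m) = 0.5·√(12085/0.85249) = 0.5·√(14176) = 59.531 Hz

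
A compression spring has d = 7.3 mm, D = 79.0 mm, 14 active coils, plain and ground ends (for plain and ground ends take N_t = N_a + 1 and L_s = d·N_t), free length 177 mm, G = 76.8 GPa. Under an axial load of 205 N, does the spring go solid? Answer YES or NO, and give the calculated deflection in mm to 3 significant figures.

k = Gd⁴/(8D³N_a) = (76.8×10³)(7.3⁴)/(8·79.0³·14) = 3.9496 N/mm
N_t = 15; L_s = 7.3·15 = 109.5 mm; δ_solid = L₀ − L_s = 177 − 109.5 = 67.5 mm
δ = F/k = 205/3.9496 = 51.904 mm
δ < δ_solid → spring does not go solid

NO, δ = 51.9 mm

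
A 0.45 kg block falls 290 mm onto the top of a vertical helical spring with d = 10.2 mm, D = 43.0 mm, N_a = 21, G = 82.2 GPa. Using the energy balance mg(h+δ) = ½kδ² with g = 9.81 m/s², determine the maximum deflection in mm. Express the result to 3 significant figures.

6.27 mm

k = Gd⁴/(8D³N_a) = (82.2×10³)(10.2⁴)/(8·43.0³·21) = 66.613 N/mm
W = mg = 0.45 × 9.81 = 4.4145 N
½kδ² − Wδ − Wh = 0 → δ = (W + √(W² + 2kWh))/k
δ = (4.4145 + √(19.488 + 170556))/66.613 = (4.4145 + 413.01)/66.613 = 6.2664 mm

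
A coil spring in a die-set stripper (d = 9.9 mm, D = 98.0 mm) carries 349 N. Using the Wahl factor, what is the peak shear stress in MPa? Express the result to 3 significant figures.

103 MPa

Spring index C = D/d = 98.0/9.9 = 9.8990
K_W = (4C−1)/(4C−4) + 0.615/C = 38.596/35.596 + 0.0621 = 1.1464
τ₀ = 8FD/(πd³) = 8·349·98.0/(π·9.9³) = 273616/3048.3 = 89.761 MPa
τ_max = K·τ₀ = 1.1464 × 89.761 = 102.9 MPa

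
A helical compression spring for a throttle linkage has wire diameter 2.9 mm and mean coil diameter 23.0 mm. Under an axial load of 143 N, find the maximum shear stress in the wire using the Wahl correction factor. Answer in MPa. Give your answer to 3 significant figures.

407 MPa

Spring index C = D/d = 23.0/2.9 = 7.9310
K_W = (4C−1)/(4C−4) + 0.615/C = 30.724/27.724 + 0.0775 = 1.1858
τ₀ = 8FD/(πd³) = 8·143·23.0/(π·2.9³) = 26312/76.62 = 343.41 MPa
τ_max = K·τ₀ = 1.1858 × 343.41 = 407.2 MPa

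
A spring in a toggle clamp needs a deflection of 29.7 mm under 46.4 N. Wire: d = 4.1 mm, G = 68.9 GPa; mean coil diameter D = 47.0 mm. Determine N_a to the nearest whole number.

15

Required rate k = F/δ = 46.4/29.7 = 1.5623 N/mm
N_a = Gd⁴/(8D³k) = (68.9×10³ × 4.1⁴)/(8 × 47.0³ × 1.5623)
    = 1.94695e+07 / 1.29761e+06 = 15 → 15 coils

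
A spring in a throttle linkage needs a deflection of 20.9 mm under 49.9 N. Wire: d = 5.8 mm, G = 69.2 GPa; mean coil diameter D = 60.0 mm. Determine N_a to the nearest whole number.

Required rate k = F/δ = 49.9/20.9 = 2.3876 N/mm
N_a = Gd⁴/(8D³k) = (69.2×10³ × 5.8⁴)/(8 × 60.0³ × 2.3876)
    = 7.83102e+07 / 4.1257e+06 = 18.98 → 19 coils

19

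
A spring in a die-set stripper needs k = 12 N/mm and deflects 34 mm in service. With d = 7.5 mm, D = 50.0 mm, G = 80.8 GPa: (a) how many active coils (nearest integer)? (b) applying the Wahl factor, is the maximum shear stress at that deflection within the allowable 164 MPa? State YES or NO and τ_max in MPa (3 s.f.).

N_a = Gd⁴/(8D³k) = (80.8×10³)(7.5⁴)/(8·50.0³·12) = 21.3 → N_a = 21
Actual rate k = Gd⁴/(8D³·21) = 12.174 N/mm
Working load F = kδ = 12.174·34 = 413.92 N
C = 50.0/7.5 = 6.6667; K_W = (4C−1)/(4C−4)+0.615/C = 1.2246
τ_max = K_W·8FD/(πd³) = 1.2246·124.92 = 152.98 MPa
τ_max ≤ 164 MPa → acceptable

(a) 21 coils; (b) YES, τ_max = 153 MPa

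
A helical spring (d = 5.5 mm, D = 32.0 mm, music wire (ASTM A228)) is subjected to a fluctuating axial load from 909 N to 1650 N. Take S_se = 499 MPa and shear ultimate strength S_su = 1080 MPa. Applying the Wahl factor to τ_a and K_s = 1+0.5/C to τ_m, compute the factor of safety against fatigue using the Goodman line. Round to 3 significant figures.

C = D/d = 32.0/5.5 = 5.8182; K_W = (4C−1)/(4C−4)+0.615/C = 1.2614; K_s = 1+0.5/C = 1.0859
F_a = (F_max−F_min)/2 = 370.5 N; F_m = (F_max+F_min)/2 = 1279.5 N
τ_a = K_W·8F_aD/(πd³) = 1.2614 × 181.46 = 228.89 MPa
τ_m = K_s·8F_mD/(πd³) = 1.0859 × 626.67 = 680.53 MPa
Goodman: 1/n_f = τ_a/S_se + τ_m/S_su = 228.89/499 + 680.53/1080 = 0.45870 + 0.63012 = 1.0888
n_f = 1/1.0888 = 0.9184

0.918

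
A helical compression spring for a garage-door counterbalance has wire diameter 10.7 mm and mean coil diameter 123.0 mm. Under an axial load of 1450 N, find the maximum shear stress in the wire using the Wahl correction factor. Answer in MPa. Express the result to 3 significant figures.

Spring index C = D/d = 123.0/10.7 = 11.4953
K_W = (4C−1)/(4C−4) + 0.615/C = 44.981/41.981 + 0.0535 = 1.1250
τ₀ = 8FD/(πd³) = 8·1450·123.0/(π·10.7³) = 1.4268e+06/3848.6 = 370.73 MPa
τ_max = K·τ₀ = 1.1250 × 370.73 = 417.06 MPa

417 MPa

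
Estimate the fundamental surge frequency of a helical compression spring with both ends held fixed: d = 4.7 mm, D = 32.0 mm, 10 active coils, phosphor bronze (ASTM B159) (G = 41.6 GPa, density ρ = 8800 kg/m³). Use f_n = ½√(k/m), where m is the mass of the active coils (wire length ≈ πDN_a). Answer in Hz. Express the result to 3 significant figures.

112 Hz

k = Gd⁴/(8D³N_a) = (41.6×10³)(4.7⁴)/(8·32.0³·10) = 7.7436 N/mm = 7743.6 N/m
Wire length L = πDN_a = π·32.0·10 = 1005.3 mm
m = ρ·(πd²/4)·L = 8800 × 17.349×10⁻⁶ m² × 1.0053 m = 0.15349 kg
f_n = ½√(k/m) = 0.5·√(7743.6/0.15349) = 0.5·√(50452) = 112.31 Hz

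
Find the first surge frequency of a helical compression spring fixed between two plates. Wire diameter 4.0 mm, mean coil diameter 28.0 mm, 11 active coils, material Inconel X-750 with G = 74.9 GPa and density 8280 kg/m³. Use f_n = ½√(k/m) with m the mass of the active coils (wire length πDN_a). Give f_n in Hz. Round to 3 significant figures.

k = Gd⁴/(8D³N_a) = (74.9×10³)(4.0⁴)/(8·28.0³·11) = 9.9258 N/mm = 9925.8 N/m
Wire length L = πDN_a = π·28.0·11 = 967.61 mm
m = ρ·(πd²/4)·L = 8280 × 12.566×10⁻⁶ m² × 0.96761 m = 0.10068 kg
f_n = ½√(k/m) = 0.5·√(9925.8/0.10068) = 0.5·√(98588) = 156.99 Hz

157 Hz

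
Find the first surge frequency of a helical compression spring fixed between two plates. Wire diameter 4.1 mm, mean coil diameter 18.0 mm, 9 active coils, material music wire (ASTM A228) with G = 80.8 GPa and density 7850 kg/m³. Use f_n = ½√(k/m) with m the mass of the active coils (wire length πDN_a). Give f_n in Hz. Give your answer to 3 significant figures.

k = Gd⁴/(8D³N_a) = (80.8×10³)(4.1⁴)/(8·18.0³·9) = 54.375 N/mm = 54375 N/m
Wire length L = πDN_a = π·18.0·9 = 508.94 mm
m = ρ·(πd²/4)·L = 7850 × 13.203×10⁻⁶ m² × 0.50894 m = 0.052746 kg
f_n = ½√(k/m) = 0.5·√(54375/0.052746) = 0.5·√(1.0309e+06) = 507.66 Hz

508 Hz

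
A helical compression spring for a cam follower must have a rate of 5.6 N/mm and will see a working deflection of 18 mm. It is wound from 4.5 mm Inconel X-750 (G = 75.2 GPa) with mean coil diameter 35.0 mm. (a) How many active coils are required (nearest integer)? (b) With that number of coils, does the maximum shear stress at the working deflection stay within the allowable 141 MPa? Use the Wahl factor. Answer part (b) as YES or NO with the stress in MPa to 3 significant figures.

N_a = Gd⁴/(8D³k) = (75.2×10³)(4.5⁴)/(8·35.0³·5.6) = 16.05 → N_a = 16
Actual rate k = Gd⁴/(8D³·16) = 5.6189 N/mm
Working load F = kδ = 5.6189·18 = 101.14 N
C = 35.0/4.5 = 7.7778; K_W = (4C−1)/(4C−4)+0.615/C = 1.1897
τ_max = K_W·8FD/(πd³) = 1.1897·98.923 = 117.69 MPa
τ_max ≤ 141 MPa → acceptable

(a) 16 coils; (b) YES, τ_max = 118 MPa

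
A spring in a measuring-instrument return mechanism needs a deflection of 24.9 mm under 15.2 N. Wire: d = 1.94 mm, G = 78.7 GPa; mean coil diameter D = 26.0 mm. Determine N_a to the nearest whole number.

13

Required rate k = F/δ = 15.2/24.9 = 0.61044 N/mm
N_a = Gd⁴/(8D³k) = (78.7×10³ × 1.94⁴)/(8 × 26.0³ × 0.61044)
    = 1.11476e+06 / 85833 = 12.99 → 13 coils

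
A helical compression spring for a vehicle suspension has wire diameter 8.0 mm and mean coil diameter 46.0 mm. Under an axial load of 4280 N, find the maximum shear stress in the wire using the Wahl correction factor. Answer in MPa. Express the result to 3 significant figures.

1240 MPa

Spring index C = D/d = 46.0/8.0 = 5.7500
K_W = (4C−1)/(4C−4) + 0.615/C = 22.000/19.000 + 0.1070 = 1.2649
τ₀ = 8FD/(πd³) = 8·4280·46.0/(π·8.0³) = 1.57504e+06/1608.5 = 979.2 MPa
τ_max = K·τ₀ = 1.2649 × 979.2 = 1238.5 MPa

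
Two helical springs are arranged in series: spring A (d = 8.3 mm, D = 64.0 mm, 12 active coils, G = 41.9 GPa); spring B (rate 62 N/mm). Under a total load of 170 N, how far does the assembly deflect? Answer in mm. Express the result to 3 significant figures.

24.3 mm

k_A = Gd⁴/(8D³N_a) = (41.9×10³)(8.3⁴)/(8·64.0³·12) = 7.9016 N/mm
Series: 1/k_eq = 1/7.9016 + 1/62 = 0.14269; k_eq = 7.0084 N/mm
δ = F/k_eq = 170/7.0084 = 24.257 mm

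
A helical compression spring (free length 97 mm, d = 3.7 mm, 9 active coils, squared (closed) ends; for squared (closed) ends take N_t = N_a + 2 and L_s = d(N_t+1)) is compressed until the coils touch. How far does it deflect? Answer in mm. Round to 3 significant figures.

52.6 mm

N_t = 11; L_s = 3.7·12 = 44.4 mm
δ_solid = L₀ − L_s = 97 − 44.4 = 52.6 mm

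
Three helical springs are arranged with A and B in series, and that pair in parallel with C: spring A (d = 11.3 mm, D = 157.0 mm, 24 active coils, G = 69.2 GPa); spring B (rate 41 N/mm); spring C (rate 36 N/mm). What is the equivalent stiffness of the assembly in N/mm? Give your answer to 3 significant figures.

k_A = Gd⁴/(8D³N_a) = (69.2×10³)(11.3⁴)/(8·157.0³·24) = 1.5185 N/mm
Springs A,B series: k_AB = 1/(1/1.5185+1/41) = 1.4643 N/mm; parallel with C: k_eq = 1.4643+36 = 37.464 N/mm

37.5 N/mm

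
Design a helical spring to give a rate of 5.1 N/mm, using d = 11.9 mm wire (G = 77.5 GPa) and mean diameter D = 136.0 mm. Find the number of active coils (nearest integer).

15

N_a = Gd⁴/(8D³k) = (77.5×10³ × 11.9⁴)/(8 × 136.0³ × 5.1)
    = 1.55414e+09 / 1.02631e+08 = 15.14 → 15 coils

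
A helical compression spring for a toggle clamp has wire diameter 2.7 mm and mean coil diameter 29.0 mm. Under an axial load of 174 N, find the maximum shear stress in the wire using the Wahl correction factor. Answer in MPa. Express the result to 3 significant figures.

740 MPa

Spring index C = D/d = 29.0/2.7 = 10.7407
K_W = (4C−1)/(4C−4) + 0.615/C = 41.963/38.963 + 0.0573 = 1.1343
τ₀ = 8FD/(πd³) = 8·174·29.0/(π·2.7³) = 40368/61.836 = 652.82 MPa
τ_max = K·τ₀ = 1.1343 × 652.82 = 740.47 MPa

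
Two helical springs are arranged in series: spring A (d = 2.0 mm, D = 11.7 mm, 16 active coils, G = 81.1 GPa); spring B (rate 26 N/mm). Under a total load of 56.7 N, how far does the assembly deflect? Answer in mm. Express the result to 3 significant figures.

k_A = Gd⁴/(8D³N_a) = (81.1×10³)(2.0⁴)/(8·11.7³·16) = 6.3296 N/mm
Series: 1/k_eq = 1/6.3296 + 1/26 = 0.19645; k_eq = 5.0903 N/mm
δ = F/k_eq = 56.7/5.0903 = 11.139 mm

11.1 mm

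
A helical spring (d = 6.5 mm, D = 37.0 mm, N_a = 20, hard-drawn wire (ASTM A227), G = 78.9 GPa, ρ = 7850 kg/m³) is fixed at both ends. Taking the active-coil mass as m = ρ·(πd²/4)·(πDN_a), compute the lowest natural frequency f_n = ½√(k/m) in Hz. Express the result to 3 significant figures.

84.7 Hz

k = Gd⁴/(8D³N_a) = (78.9×10³)(6.5⁴)/(8·37.0³·20) = 17.378 N/mm = 17378 N/m
Wire length L = πDN_a = π·37.0·20 = 2324.8 mm
m = ρ·(πd²/4)·L = 7850 × 33.183×10⁻⁶ m² × 2.3248 m = 0.60557 kg
f_n = ½√(k/m) = 0.5·√(17378/0.60557) = 0.5·√(28697) = 84.701 Hz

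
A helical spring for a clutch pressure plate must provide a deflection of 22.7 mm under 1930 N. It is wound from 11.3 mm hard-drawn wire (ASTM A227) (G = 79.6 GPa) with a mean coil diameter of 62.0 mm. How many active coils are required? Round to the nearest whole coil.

8

Required rate k = F/δ = 1930/22.7 = 85.022 N/mm
N_a = Gd⁴/(8D³k) = (79.6×10³ × 11.3⁴)/(8 × 62.0³ × 85.022)
    = 1.29786e+09 / 1.62105e+08 = 8.006 → 8 coils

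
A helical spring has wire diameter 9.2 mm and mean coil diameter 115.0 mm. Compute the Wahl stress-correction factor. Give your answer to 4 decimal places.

C = D/d = 115.0/9.2 = 12.5000
K_W = (4C−1)/(4C−4) + 0.615/C = 49.000/46.000 + 0.0492 = 1.1144

1.1144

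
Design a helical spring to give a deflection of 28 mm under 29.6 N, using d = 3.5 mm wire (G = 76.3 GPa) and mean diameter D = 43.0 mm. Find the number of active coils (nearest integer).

Required rate k = F/δ = 29.6/28 = 1.0571 N/mm
N_a = Gd⁴/(8D³k) = (76.3×10³ × 3.5⁴)/(8 × 43.0³ × 1.0571)
    = 1.14498e+07 / 672402 = 17.03 → 17 coils

17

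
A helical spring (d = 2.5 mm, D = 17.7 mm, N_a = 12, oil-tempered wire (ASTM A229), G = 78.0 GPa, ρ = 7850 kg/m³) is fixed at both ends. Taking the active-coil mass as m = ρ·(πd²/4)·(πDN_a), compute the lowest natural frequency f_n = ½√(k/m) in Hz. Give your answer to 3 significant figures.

k = Gd⁴/(8D³N_a) = (78.0×10³)(2.5⁴)/(8·17.7³·12) = 5.7235 N/mm = 5723.5 N/m
Wire length L = πDN_a = π·17.7·12 = 667.27 mm
m = ρ·(πd²/4)·L = 7850 × 4.9087×10⁻⁶ m² × 0.66727 m = 0.025712 kg
f_n = ½√(k/m) = 0.5·√(5723.5/0.025712) = 0.5·√(2.226e+05) = 235.9 Hz

236 Hz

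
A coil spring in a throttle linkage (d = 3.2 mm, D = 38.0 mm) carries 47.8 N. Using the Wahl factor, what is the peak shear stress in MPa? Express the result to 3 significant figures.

158 MPa

Spring index C = D/d = 38.0/3.2 = 11.8750
K_W = (4C−1)/(4C−4) + 0.615/C = 46.500/43.500 + 0.0518 = 1.1208
τ₀ = 8FD/(πd³) = 8·47.8·38.0/(π·3.2³) = 14531.2/102.94 = 141.16 MPa
τ_max = K·τ₀ = 1.1208 × 141.16 = 158.2 MPa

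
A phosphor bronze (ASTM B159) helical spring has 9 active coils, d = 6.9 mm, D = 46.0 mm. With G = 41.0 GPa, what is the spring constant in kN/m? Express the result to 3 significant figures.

13.3 kN/m

k = Gd⁴/(8D³N_a) = (41.0×10³ × 6.9⁴) / (8 × 46.0³ × 9)
  = 9.29352e+07 / 7.00819e+06 = 13.261 N/mm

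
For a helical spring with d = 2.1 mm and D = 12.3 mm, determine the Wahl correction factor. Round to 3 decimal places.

C = D/d = 12.3/2.1 = 5.8571
K_W = (4C−1)/(4C−4) + 0.615/C = 22.429/19.429 + 0.1050 = 1.2594

1.259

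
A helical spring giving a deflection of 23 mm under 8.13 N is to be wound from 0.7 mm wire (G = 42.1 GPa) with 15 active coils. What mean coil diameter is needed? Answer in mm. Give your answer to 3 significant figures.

Required rate k = F/δ = 8.13/23 = 0.35348 N/mm
D = (Gd⁴/(8N_a·k))^(1/3) = (42.1×10³·0.7⁴/(8·15·0.35348))^(1/3)
  = (238.303)^(1/3) = 6.1998 mm

6.20 mm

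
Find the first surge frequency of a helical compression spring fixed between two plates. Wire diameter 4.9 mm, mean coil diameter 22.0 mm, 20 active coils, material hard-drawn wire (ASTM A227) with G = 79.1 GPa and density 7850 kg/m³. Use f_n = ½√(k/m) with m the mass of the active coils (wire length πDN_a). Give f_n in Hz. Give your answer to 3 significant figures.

k = Gd⁴/(8D³N_a) = (79.1×10³)(4.9⁴)/(8·22.0³·20) = 26.765 N/mm = 26765 N/m
Wire length L = πDN_a = π·22.0·20 = 1382.3 mm
m = ρ·(πd²/4)·L = 7850 × 18.857×10⁻⁶ m² × 1.3823 m = 0.20462 kg
f_n = ½√(k/m) = 0.5·√(26765/0.20462) = 0.5·√(1.308e+05) = 180.83 Hz

181 Hz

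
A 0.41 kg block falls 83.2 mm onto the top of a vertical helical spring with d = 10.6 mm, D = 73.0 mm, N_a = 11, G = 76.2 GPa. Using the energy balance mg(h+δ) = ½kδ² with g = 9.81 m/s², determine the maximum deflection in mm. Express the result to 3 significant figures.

5.03 mm

k = Gd⁴/(8D³N_a) = (76.2×10³)(10.6⁴)/(8·73.0³·11) = 28.101 N/mm
W = mg = 0.41 × 9.81 = 4.0221 N
½kδ² − Wδ − Wh = 0 → δ = (W + √(W² + 2kWh))/k
δ = (4.0221 + √(16.177 + 18807.6))/28.101 = (4.0221 + 137.2)/28.101 = 5.0254 mm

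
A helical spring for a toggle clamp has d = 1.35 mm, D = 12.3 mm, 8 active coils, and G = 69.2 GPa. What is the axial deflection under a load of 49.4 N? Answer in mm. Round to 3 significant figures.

k = Gd⁴/(8D³N_a) = (69.2×10³)(1.35⁴)/(8·12.3³·8) = 1.9299 N/mm
δ = F/k = 49.4 / 1.9299 = 25.597 mm

25.6 mm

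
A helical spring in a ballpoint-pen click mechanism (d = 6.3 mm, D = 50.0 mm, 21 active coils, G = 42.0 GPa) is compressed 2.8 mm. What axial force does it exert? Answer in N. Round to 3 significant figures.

8.82 N

k = Gd⁴/(8D³N_a) = (42.0×10³)(6.3⁴)/(8·50.0³·21) = 3.1506 N/mm
F = k·δ = 3.1506 × 2.8 = 8.8217 N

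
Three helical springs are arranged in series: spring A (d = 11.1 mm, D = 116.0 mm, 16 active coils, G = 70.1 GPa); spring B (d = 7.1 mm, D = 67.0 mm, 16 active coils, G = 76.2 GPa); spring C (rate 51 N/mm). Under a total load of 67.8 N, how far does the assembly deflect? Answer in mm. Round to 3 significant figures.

k_A = Gd⁴/(8D³N_a) = (70.1×10³)(11.1⁴)/(8·116.0³·16) = 5.3263 N/mm
k_B = Gd⁴/(8D³N_a) = (76.2×10³)(7.1⁴)/(8·67.0³·16) = 5.0298 N/mm
Series: 1/k_eq = 1/5.3263 + 1/5.0298 + 1/51 = 0.40617; k_eq = 2.462 N/mm
δ = F/k_eq = 67.8/2.462 = 27.538 mm

27.5 mm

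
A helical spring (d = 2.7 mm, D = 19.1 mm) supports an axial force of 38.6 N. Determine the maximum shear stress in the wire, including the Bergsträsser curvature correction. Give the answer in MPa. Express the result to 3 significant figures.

114 MPa

Spring index C = D/d = 19.1/2.7 = 7.0741
K_B = (4C+2)/(4C−3) = 30.296/25.296 = 1.1977
τ₀ = 8FD/(πd³) = 8·38.6·19.1/(π·2.7³) = 5898.08/61.836 = 95.383 MPa
τ_max = K·τ₀ = 1.1977 × 95.383 = 114.24 MPa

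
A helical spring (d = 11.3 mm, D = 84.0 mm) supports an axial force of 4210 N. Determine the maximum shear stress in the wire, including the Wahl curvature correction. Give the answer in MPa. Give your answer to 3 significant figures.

749 MPa

Spring index C = D/d = 84.0/11.3 = 7.4336
K_W = (4C−1)/(4C−4) + 0.615/C = 28.735/25.735 + 0.0827 = 1.1993
τ₀ = 8FD/(πd³) = 8·4210·84.0/(π·11.3³) = 2.82912e+06/4533 = 624.12 MPa
τ_max = K·τ₀ = 1.1993 × 624.12 = 748.51 MPa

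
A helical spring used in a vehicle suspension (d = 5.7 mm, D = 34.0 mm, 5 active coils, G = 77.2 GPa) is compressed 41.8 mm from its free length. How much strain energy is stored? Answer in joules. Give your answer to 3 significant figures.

45.3 J

k = Gd⁴/(8D³N_a) = (77.2×10³)(5.7⁴)/(8·34.0³·5) = 51.835 N/mm
U = ½kδ² = 0.5 × 51.835 × 41.8² = 45284 N·mm = 45.284 J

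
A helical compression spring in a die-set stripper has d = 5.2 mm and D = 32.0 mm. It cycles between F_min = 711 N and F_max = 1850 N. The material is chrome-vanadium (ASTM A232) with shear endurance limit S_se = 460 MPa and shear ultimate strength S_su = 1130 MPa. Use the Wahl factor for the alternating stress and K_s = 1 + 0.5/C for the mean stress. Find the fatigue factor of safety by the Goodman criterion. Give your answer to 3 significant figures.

0.624

C = D/d = 32.0/5.2 = 6.1538; K_W = (4C−1)/(4C−4)+0.615/C = 1.2455; K_s = 1+0.5/C = 1.0813
F_a = (F_max−F_min)/2 = 569.5 N; F_m = (F_max+F_min)/2 = 1280.5 N
τ_a = K_W·8F_aD/(πd³) = 1.2455 × 330.05 = 411.06 MPa
τ_m = K_s·8F_mD/(πd³) = 1.0813 × 742.1 = 802.39 MPa
Goodman: 1/n_f = τ_a/S_se + τ_m/S_su = 411.06/460 + 802.39/1130 = 0.89361 + 0.71008 = 1.6037
n_f = 1/1.6037 = 0.6236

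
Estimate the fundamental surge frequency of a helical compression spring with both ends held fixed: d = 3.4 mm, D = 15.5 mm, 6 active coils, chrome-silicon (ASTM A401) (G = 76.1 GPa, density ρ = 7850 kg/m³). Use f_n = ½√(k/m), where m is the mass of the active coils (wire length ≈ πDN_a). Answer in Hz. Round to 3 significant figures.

826 Hz

k = Gd⁴/(8D³N_a) = (76.1×10³)(3.4⁴)/(8·15.5³·6) = 56.894 N/mm = 56894 N/m
Wire length L = πDN_a = π·15.5·6 = 292.17 mm
m = ρ·(πd²/4)·L = 7850 × 9.0792×10⁻⁶ m² × 0.29217 m = 0.020823 kg
f_n = ½√(k/m) = 0.5·√(56894/0.020823) = 0.5·√(2.7322e+06) = 826.47 Hz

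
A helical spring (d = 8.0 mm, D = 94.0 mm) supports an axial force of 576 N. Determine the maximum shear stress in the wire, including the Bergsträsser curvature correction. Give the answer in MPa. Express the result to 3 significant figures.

300 MPa

Spring index C = D/d = 94.0/8.0 = 11.7500
K_B = (4C+2)/(4C−3) = 49.000/44.000 = 1.1136
τ₀ = 8FD/(πd³) = 8·576·94.0/(π·8.0³) = 433152/1608.5 = 269.29 MPa
τ_max = K·τ₀ = 1.1136 × 269.29 = 299.89 MPa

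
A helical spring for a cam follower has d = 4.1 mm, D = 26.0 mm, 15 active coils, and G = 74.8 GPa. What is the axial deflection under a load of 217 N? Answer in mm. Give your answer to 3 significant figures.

21.7 mm

k = Gd⁴/(8D³N_a) = (74.8×10³)(4.1⁴)/(8·26.0³·15) = 10.022 N/mm
δ = F/k = 217 / 10.022 = 21.653 mm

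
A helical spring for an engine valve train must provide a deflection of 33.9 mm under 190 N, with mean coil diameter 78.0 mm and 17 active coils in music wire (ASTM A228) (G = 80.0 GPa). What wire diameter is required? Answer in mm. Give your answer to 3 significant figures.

Required rate k = F/δ = 190/33.9 = 5.6047 N/mm
d = (8D³N_a·k / G)^(1/4) = (8·78.0³·17·5.6047 / (80.0×10³))^0.25
  = (4521.5)^0.25 = 8.2001 mm

8.20 mm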